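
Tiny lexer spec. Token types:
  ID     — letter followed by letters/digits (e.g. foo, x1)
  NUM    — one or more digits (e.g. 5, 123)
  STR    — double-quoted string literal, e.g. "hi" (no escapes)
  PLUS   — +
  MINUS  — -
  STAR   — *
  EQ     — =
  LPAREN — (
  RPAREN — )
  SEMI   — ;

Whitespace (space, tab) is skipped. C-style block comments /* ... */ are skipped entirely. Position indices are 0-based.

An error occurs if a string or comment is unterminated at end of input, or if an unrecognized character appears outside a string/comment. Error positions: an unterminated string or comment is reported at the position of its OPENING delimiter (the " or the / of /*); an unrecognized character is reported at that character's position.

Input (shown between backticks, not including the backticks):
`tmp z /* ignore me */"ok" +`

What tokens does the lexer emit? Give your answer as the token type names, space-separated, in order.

Answer: ID ID STR PLUS

Derivation:
pos=0: emit ID 'tmp' (now at pos=3)
pos=4: emit ID 'z' (now at pos=5)
pos=6: enter COMMENT mode (saw '/*')
exit COMMENT mode (now at pos=21)
pos=21: enter STRING mode
pos=21: emit STR "ok" (now at pos=25)
pos=26: emit PLUS '+'
DONE. 4 tokens: [ID, ID, STR, PLUS]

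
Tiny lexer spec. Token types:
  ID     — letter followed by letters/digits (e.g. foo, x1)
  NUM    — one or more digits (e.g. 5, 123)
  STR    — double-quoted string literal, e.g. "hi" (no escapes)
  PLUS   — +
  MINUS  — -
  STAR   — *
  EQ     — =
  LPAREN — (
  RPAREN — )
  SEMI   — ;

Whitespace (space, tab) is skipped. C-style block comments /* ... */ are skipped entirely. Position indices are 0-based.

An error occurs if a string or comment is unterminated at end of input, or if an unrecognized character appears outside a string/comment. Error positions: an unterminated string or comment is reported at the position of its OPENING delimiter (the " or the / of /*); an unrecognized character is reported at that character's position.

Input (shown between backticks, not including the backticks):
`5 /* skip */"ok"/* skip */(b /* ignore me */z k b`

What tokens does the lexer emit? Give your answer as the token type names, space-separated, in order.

pos=0: emit NUM '5' (now at pos=1)
pos=2: enter COMMENT mode (saw '/*')
exit COMMENT mode (now at pos=12)
pos=12: enter STRING mode
pos=12: emit STR "ok" (now at pos=16)
pos=16: enter COMMENT mode (saw '/*')
exit COMMENT mode (now at pos=26)
pos=26: emit LPAREN '('
pos=27: emit ID 'b' (now at pos=28)
pos=29: enter COMMENT mode (saw '/*')
exit COMMENT mode (now at pos=44)
pos=44: emit ID 'z' (now at pos=45)
pos=46: emit ID 'k' (now at pos=47)
pos=48: emit ID 'b' (now at pos=49)
DONE. 7 tokens: [NUM, STR, LPAREN, ID, ID, ID, ID]

Answer: NUM STR LPAREN ID ID ID ID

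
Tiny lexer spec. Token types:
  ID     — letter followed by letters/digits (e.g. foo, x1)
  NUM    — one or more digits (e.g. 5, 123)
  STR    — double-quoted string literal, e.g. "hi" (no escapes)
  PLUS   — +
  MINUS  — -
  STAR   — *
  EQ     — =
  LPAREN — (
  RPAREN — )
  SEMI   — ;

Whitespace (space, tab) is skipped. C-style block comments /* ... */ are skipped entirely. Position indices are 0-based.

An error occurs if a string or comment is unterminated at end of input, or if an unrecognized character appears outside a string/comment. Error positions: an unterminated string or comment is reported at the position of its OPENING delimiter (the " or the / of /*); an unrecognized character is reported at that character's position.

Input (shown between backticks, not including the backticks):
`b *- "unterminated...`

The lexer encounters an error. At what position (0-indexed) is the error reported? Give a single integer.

Answer: 5

Derivation:
pos=0: emit ID 'b' (now at pos=1)
pos=2: emit STAR '*'
pos=3: emit MINUS '-'
pos=5: enter STRING mode
pos=5: ERROR — unterminated string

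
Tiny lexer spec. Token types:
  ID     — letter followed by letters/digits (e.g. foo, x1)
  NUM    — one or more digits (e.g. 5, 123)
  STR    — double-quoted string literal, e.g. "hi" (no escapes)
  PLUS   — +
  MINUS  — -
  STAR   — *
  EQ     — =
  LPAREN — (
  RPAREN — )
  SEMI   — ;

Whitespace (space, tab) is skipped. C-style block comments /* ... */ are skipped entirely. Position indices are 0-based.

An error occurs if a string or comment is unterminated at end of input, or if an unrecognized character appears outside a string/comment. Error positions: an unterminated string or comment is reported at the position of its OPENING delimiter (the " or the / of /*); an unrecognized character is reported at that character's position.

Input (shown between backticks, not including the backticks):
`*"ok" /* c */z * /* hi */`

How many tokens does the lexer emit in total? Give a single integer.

Answer: 4

Derivation:
pos=0: emit STAR '*'
pos=1: enter STRING mode
pos=1: emit STR "ok" (now at pos=5)
pos=6: enter COMMENT mode (saw '/*')
exit COMMENT mode (now at pos=13)
pos=13: emit ID 'z' (now at pos=14)
pos=15: emit STAR '*'
pos=17: enter COMMENT mode (saw '/*')
exit COMMENT mode (now at pos=25)
DONE. 4 tokens: [STAR, STR, ID, STAR]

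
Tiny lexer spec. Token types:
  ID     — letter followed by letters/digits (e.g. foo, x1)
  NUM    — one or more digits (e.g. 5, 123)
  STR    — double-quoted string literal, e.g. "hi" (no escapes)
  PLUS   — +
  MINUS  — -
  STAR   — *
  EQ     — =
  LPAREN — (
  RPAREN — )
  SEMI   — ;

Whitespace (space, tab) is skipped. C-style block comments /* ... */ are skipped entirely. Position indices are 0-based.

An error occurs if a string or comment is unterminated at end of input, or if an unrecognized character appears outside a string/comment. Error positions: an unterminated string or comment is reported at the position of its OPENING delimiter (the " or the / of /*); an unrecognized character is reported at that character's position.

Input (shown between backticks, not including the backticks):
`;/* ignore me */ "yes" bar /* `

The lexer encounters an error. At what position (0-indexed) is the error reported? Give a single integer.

Answer: 27

Derivation:
pos=0: emit SEMI ';'
pos=1: enter COMMENT mode (saw '/*')
exit COMMENT mode (now at pos=16)
pos=17: enter STRING mode
pos=17: emit STR "yes" (now at pos=22)
pos=23: emit ID 'bar' (now at pos=26)
pos=27: enter COMMENT mode (saw '/*')
pos=27: ERROR — unterminated comment (reached EOF)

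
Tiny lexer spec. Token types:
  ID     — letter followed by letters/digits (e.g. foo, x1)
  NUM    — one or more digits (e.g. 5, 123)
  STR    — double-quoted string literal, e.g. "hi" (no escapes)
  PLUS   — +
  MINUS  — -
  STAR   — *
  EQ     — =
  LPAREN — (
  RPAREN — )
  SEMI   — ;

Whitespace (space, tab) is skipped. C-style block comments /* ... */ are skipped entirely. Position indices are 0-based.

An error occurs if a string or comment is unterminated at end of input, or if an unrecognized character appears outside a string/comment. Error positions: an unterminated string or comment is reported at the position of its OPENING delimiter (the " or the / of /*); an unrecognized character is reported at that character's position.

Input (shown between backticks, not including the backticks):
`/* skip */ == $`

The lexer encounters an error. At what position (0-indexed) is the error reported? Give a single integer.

pos=0: enter COMMENT mode (saw '/*')
exit COMMENT mode (now at pos=10)
pos=11: emit EQ '='
pos=12: emit EQ '='
pos=14: ERROR — unrecognized char '$'

Answer: 14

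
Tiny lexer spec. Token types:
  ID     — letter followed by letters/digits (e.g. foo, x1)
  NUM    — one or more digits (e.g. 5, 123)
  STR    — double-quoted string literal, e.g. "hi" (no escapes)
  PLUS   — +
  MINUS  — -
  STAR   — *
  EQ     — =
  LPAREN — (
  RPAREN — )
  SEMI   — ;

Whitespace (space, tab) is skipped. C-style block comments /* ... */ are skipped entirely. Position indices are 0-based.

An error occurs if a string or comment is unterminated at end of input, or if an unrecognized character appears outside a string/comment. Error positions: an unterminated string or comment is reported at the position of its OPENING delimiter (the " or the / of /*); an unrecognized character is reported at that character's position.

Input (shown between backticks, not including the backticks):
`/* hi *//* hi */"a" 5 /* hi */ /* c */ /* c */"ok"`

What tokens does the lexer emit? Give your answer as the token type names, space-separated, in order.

Answer: STR NUM STR

Derivation:
pos=0: enter COMMENT mode (saw '/*')
exit COMMENT mode (now at pos=8)
pos=8: enter COMMENT mode (saw '/*')
exit COMMENT mode (now at pos=16)
pos=16: enter STRING mode
pos=16: emit STR "a" (now at pos=19)
pos=20: emit NUM '5' (now at pos=21)
pos=22: enter COMMENT mode (saw '/*')
exit COMMENT mode (now at pos=30)
pos=31: enter COMMENT mode (saw '/*')
exit COMMENT mode (now at pos=38)
pos=39: enter COMMENT mode (saw '/*')
exit COMMENT mode (now at pos=46)
pos=46: enter STRING mode
pos=46: emit STR "ok" (now at pos=50)
DONE. 3 tokens: [STR, NUM, STR]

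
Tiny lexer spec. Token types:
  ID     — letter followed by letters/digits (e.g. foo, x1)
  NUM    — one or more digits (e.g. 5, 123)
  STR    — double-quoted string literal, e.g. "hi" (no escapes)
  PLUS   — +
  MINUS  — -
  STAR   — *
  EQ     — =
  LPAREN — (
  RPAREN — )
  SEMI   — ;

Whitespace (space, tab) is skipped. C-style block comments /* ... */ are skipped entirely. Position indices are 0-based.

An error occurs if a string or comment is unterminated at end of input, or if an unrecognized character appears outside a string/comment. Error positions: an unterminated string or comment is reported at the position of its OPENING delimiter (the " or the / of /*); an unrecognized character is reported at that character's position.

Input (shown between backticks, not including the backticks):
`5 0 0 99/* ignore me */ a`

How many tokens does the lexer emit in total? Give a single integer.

pos=0: emit NUM '5' (now at pos=1)
pos=2: emit NUM '0' (now at pos=3)
pos=4: emit NUM '0' (now at pos=5)
pos=6: emit NUM '99' (now at pos=8)
pos=8: enter COMMENT mode (saw '/*')
exit COMMENT mode (now at pos=23)
pos=24: emit ID 'a' (now at pos=25)
DONE. 5 tokens: [NUM, NUM, NUM, NUM, ID]

Answer: 5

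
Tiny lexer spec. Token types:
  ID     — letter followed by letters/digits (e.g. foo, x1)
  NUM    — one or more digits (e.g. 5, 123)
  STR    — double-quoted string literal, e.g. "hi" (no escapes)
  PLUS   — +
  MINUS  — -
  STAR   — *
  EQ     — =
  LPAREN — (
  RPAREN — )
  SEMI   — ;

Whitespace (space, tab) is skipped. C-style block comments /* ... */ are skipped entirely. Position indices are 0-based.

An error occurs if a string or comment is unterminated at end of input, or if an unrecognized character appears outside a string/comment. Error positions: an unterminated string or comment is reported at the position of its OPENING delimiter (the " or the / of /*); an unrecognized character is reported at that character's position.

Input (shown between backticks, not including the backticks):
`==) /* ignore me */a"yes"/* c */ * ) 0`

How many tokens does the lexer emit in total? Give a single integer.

pos=0: emit EQ '='
pos=1: emit EQ '='
pos=2: emit RPAREN ')'
pos=4: enter COMMENT mode (saw '/*')
exit COMMENT mode (now at pos=19)
pos=19: emit ID 'a' (now at pos=20)
pos=20: enter STRING mode
pos=20: emit STR "yes" (now at pos=25)
pos=25: enter COMMENT mode (saw '/*')
exit COMMENT mode (now at pos=32)
pos=33: emit STAR '*'
pos=35: emit RPAREN ')'
pos=37: emit NUM '0' (now at pos=38)
DONE. 8 tokens: [EQ, EQ, RPAREN, ID, STR, STAR, RPAREN, NUM]

Answer: 8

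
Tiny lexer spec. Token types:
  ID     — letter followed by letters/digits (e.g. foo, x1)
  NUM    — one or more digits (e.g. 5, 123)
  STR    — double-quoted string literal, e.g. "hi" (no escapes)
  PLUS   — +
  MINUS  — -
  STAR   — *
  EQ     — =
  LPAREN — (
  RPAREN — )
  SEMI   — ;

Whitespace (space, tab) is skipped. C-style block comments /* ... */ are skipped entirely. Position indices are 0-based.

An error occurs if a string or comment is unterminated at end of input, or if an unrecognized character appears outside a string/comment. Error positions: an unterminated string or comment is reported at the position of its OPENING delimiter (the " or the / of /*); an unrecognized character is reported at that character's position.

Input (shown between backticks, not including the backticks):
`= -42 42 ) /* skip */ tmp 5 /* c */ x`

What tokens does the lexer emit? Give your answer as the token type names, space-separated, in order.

Answer: EQ MINUS NUM NUM RPAREN ID NUM ID

Derivation:
pos=0: emit EQ '='
pos=2: emit MINUS '-'
pos=3: emit NUM '42' (now at pos=5)
pos=6: emit NUM '42' (now at pos=8)
pos=9: emit RPAREN ')'
pos=11: enter COMMENT mode (saw '/*')
exit COMMENT mode (now at pos=21)
pos=22: emit ID 'tmp' (now at pos=25)
pos=26: emit NUM '5' (now at pos=27)
pos=28: enter COMMENT mode (saw '/*')
exit COMMENT mode (now at pos=35)
pos=36: emit ID 'x' (now at pos=37)
DONE. 8 tokens: [EQ, MINUS, NUM, NUM, RPAREN, ID, NUM, ID]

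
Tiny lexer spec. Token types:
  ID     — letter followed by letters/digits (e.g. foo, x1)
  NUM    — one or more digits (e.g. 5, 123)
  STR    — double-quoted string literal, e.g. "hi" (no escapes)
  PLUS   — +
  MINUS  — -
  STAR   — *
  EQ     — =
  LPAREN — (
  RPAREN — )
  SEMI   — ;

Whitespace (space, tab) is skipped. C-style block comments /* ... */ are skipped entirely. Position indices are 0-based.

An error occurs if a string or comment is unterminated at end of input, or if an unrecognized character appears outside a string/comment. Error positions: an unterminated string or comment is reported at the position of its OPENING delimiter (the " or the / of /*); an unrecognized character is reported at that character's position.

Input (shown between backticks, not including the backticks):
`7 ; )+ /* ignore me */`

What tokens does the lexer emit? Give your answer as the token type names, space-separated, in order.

Answer: NUM SEMI RPAREN PLUS

Derivation:
pos=0: emit NUM '7' (now at pos=1)
pos=2: emit SEMI ';'
pos=4: emit RPAREN ')'
pos=5: emit PLUS '+'
pos=7: enter COMMENT mode (saw '/*')
exit COMMENT mode (now at pos=22)
DONE. 4 tokens: [NUM, SEMI, RPAREN, PLUS]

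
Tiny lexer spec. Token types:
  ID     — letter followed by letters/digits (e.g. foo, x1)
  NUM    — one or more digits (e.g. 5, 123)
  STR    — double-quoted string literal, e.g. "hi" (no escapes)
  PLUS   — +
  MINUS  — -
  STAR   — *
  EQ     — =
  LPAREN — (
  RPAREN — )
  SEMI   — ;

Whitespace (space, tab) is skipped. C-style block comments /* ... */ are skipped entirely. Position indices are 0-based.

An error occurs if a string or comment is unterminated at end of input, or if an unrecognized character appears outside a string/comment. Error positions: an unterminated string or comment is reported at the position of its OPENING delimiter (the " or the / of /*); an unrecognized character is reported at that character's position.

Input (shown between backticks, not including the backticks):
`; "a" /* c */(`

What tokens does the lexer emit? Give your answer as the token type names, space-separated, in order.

Answer: SEMI STR LPAREN

Derivation:
pos=0: emit SEMI ';'
pos=2: enter STRING mode
pos=2: emit STR "a" (now at pos=5)
pos=6: enter COMMENT mode (saw '/*')
exit COMMENT mode (now at pos=13)
pos=13: emit LPAREN '('
DONE. 3 tokens: [SEMI, STR, LPAREN]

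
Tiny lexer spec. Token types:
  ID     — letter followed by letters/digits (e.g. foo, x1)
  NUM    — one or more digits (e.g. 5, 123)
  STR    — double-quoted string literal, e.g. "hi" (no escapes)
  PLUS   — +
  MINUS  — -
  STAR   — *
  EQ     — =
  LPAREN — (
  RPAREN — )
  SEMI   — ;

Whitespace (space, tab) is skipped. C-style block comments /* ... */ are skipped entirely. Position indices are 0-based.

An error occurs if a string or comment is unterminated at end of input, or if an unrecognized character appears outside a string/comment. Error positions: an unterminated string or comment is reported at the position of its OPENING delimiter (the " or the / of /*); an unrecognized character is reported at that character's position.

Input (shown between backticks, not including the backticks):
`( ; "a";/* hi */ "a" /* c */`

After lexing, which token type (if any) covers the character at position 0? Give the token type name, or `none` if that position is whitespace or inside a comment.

Answer: LPAREN

Derivation:
pos=0: emit LPAREN '('
pos=2: emit SEMI ';'
pos=4: enter STRING mode
pos=4: emit STR "a" (now at pos=7)
pos=7: emit SEMI ';'
pos=8: enter COMMENT mode (saw '/*')
exit COMMENT mode (now at pos=16)
pos=17: enter STRING mode
pos=17: emit STR "a" (now at pos=20)
pos=21: enter COMMENT mode (saw '/*')
exit COMMENT mode (now at pos=28)
DONE. 5 tokens: [LPAREN, SEMI, STR, SEMI, STR]
Position 0: char is '(' -> LPAREN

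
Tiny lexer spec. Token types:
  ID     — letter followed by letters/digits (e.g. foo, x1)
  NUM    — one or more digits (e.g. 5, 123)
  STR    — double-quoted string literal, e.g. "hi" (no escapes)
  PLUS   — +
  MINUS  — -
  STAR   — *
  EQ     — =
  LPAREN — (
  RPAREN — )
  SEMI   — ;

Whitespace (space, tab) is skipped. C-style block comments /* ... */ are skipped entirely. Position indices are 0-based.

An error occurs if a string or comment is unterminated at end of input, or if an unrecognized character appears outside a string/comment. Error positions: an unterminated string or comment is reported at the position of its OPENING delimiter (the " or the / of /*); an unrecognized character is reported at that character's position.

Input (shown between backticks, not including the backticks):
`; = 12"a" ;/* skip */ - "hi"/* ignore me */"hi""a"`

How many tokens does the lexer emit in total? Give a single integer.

Answer: 9

Derivation:
pos=0: emit SEMI ';'
pos=2: emit EQ '='
pos=4: emit NUM '12' (now at pos=6)
pos=6: enter STRING mode
pos=6: emit STR "a" (now at pos=9)
pos=10: emit SEMI ';'
pos=11: enter COMMENT mode (saw '/*')
exit COMMENT mode (now at pos=21)
pos=22: emit MINUS '-'
pos=24: enter STRING mode
pos=24: emit STR "hi" (now at pos=28)
pos=28: enter COMMENT mode (saw '/*')
exit COMMENT mode (now at pos=43)
pos=43: enter STRING mode
pos=43: emit STR "hi" (now at pos=47)
pos=47: enter STRING mode
pos=47: emit STR "a" (now at pos=50)
DONE. 9 tokens: [SEMI, EQ, NUM, STR, SEMI, MINUS, STR, STR, STR]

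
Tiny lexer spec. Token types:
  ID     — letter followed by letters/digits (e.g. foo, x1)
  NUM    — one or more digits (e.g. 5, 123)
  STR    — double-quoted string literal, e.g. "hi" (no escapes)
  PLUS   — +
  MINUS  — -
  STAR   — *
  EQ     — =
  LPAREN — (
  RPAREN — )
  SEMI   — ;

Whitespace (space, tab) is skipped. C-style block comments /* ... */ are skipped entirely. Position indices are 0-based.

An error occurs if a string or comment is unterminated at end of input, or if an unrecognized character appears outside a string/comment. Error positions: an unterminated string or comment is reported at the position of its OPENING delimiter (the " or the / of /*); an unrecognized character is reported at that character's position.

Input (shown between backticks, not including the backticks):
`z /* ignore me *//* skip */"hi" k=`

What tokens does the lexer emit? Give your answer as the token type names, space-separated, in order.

pos=0: emit ID 'z' (now at pos=1)
pos=2: enter COMMENT mode (saw '/*')
exit COMMENT mode (now at pos=17)
pos=17: enter COMMENT mode (saw '/*')
exit COMMENT mode (now at pos=27)
pos=27: enter STRING mode
pos=27: emit STR "hi" (now at pos=31)
pos=32: emit ID 'k' (now at pos=33)
pos=33: emit EQ '='
DONE. 4 tokens: [ID, STR, ID, EQ]

Answer: ID STR ID EQ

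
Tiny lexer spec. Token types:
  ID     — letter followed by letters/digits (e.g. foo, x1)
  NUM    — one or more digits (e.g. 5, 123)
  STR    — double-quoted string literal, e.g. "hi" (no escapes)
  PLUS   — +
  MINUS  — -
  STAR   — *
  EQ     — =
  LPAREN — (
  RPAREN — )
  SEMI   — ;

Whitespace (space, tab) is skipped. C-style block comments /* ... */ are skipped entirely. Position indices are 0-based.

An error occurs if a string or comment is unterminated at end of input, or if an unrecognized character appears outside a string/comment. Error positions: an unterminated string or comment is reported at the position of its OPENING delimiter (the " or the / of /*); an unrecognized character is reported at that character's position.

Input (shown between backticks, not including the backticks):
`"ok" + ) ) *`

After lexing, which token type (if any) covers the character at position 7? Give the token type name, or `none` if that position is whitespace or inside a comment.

Answer: RPAREN

Derivation:
pos=0: enter STRING mode
pos=0: emit STR "ok" (now at pos=4)
pos=5: emit PLUS '+'
pos=7: emit RPAREN ')'
pos=9: emit RPAREN ')'
pos=11: emit STAR '*'
DONE. 5 tokens: [STR, PLUS, RPAREN, RPAREN, STAR]
Position 7: char is ')' -> RPAREN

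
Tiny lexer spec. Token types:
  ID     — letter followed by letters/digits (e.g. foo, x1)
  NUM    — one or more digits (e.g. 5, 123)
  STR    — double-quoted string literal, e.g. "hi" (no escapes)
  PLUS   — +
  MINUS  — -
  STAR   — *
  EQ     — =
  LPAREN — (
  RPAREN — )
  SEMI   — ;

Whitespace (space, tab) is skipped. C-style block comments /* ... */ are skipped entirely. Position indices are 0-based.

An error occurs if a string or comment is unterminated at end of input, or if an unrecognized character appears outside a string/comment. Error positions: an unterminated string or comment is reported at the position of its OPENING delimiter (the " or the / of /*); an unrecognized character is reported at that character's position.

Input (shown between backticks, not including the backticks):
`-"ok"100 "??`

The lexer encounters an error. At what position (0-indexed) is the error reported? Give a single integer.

Answer: 9

Derivation:
pos=0: emit MINUS '-'
pos=1: enter STRING mode
pos=1: emit STR "ok" (now at pos=5)
pos=5: emit NUM '100' (now at pos=8)
pos=9: enter STRING mode
pos=9: ERROR — unterminated string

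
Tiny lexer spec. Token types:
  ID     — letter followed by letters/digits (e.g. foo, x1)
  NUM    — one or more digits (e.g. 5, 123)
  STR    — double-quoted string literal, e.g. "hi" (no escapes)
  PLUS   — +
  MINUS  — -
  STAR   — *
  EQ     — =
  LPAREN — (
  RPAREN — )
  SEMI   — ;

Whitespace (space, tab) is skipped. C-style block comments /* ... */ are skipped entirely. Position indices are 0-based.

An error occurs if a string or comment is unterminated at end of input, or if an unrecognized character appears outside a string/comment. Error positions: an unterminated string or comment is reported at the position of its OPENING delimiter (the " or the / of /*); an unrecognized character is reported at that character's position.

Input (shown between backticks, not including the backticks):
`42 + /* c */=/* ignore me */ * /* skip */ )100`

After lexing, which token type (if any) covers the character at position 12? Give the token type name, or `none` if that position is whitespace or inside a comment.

pos=0: emit NUM '42' (now at pos=2)
pos=3: emit PLUS '+'
pos=5: enter COMMENT mode (saw '/*')
exit COMMENT mode (now at pos=12)
pos=12: emit EQ '='
pos=13: enter COMMENT mode (saw '/*')
exit COMMENT mode (now at pos=28)
pos=29: emit STAR '*'
pos=31: enter COMMENT mode (saw '/*')
exit COMMENT mode (now at pos=41)
pos=42: emit RPAREN ')'
pos=43: emit NUM '100' (now at pos=46)
DONE. 6 tokens: [NUM, PLUS, EQ, STAR, RPAREN, NUM]
Position 12: char is '=' -> EQ

Answer: EQ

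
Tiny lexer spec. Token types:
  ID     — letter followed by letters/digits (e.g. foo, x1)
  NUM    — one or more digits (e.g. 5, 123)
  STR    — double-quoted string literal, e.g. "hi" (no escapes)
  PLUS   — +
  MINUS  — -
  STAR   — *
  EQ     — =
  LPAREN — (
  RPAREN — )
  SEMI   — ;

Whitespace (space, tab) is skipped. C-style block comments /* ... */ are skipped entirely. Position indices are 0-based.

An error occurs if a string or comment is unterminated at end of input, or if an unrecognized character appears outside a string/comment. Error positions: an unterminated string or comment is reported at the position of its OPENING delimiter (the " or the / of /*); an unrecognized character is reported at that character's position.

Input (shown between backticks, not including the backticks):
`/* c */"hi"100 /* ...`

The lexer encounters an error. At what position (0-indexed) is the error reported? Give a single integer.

pos=0: enter COMMENT mode (saw '/*')
exit COMMENT mode (now at pos=7)
pos=7: enter STRING mode
pos=7: emit STR "hi" (now at pos=11)
pos=11: emit NUM '100' (now at pos=14)
pos=15: enter COMMENT mode (saw '/*')
pos=15: ERROR — unterminated comment (reached EOF)

Answer: 15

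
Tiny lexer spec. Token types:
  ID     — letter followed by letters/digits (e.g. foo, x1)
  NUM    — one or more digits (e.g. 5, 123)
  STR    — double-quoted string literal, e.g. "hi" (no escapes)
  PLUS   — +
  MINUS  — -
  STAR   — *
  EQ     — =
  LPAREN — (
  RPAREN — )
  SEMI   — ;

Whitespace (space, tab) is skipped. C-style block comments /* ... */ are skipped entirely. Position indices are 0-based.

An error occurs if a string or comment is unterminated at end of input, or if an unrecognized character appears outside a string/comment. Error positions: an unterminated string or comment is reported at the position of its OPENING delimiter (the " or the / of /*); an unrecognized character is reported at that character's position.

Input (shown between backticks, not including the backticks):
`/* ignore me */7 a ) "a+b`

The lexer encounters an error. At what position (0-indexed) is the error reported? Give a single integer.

pos=0: enter COMMENT mode (saw '/*')
exit COMMENT mode (now at pos=15)
pos=15: emit NUM '7' (now at pos=16)
pos=17: emit ID 'a' (now at pos=18)
pos=19: emit RPAREN ')'
pos=21: enter STRING mode
pos=21: ERROR — unterminated string

Answer: 21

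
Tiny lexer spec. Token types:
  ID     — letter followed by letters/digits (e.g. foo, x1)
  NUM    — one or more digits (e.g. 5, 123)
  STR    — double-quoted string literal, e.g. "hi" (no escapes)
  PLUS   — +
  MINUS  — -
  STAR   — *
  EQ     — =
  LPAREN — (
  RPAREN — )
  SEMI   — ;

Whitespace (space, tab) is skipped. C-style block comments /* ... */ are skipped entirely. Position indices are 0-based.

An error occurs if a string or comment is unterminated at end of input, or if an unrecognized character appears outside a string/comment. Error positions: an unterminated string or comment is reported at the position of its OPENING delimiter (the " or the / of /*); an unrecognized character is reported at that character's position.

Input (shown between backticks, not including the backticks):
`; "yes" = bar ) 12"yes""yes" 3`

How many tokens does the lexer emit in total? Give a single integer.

pos=0: emit SEMI ';'
pos=2: enter STRING mode
pos=2: emit STR "yes" (now at pos=7)
pos=8: emit EQ '='
pos=10: emit ID 'bar' (now at pos=13)
pos=14: emit RPAREN ')'
pos=16: emit NUM '12' (now at pos=18)
pos=18: enter STRING mode
pos=18: emit STR "yes" (now at pos=23)
pos=23: enter STRING mode
pos=23: emit STR "yes" (now at pos=28)
pos=29: emit NUM '3' (now at pos=30)
DONE. 9 tokens: [SEMI, STR, EQ, ID, RPAREN, NUM, STR, STR, NUM]

Answer: 9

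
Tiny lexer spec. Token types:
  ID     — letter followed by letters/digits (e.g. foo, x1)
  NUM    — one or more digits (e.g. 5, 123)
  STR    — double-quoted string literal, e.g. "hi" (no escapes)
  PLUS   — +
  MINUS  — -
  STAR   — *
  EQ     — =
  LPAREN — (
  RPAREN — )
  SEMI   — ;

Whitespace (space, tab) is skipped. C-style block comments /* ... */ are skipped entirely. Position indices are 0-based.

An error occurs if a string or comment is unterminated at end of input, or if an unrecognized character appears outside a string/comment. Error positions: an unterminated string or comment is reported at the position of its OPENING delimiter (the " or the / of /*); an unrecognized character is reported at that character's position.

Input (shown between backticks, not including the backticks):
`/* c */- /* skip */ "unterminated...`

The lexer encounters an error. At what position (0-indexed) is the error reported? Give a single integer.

pos=0: enter COMMENT mode (saw '/*')
exit COMMENT mode (now at pos=7)
pos=7: emit MINUS '-'
pos=9: enter COMMENT mode (saw '/*')
exit COMMENT mode (now at pos=19)
pos=20: enter STRING mode
pos=20: ERROR — unterminated string

Answer: 20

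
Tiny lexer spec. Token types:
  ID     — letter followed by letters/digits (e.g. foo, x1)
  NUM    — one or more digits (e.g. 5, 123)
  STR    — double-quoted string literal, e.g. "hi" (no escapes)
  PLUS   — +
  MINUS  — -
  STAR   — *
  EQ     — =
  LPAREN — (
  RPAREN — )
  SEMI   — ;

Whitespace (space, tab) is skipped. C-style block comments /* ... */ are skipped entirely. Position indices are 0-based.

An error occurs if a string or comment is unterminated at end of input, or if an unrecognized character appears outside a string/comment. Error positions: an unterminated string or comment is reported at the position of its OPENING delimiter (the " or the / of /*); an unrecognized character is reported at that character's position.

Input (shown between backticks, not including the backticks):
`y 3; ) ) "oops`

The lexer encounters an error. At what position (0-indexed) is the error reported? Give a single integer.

pos=0: emit ID 'y' (now at pos=1)
pos=2: emit NUM '3' (now at pos=3)
pos=3: emit SEMI ';'
pos=5: emit RPAREN ')'
pos=7: emit RPAREN ')'
pos=9: enter STRING mode
pos=9: ERROR — unterminated string

Answer: 9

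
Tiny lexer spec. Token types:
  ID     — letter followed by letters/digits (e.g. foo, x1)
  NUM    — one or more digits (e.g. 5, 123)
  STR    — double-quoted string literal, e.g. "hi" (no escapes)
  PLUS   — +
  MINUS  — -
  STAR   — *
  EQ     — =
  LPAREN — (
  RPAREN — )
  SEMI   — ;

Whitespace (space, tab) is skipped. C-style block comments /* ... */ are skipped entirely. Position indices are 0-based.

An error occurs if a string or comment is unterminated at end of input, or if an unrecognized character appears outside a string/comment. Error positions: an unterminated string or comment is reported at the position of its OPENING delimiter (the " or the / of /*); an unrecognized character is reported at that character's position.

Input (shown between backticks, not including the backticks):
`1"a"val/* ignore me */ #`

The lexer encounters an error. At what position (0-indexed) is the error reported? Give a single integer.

Answer: 23

Derivation:
pos=0: emit NUM '1' (now at pos=1)
pos=1: enter STRING mode
pos=1: emit STR "a" (now at pos=4)
pos=4: emit ID 'val' (now at pos=7)
pos=7: enter COMMENT mode (saw '/*')
exit COMMENT mode (now at pos=22)
pos=23: ERROR — unrecognized char '#'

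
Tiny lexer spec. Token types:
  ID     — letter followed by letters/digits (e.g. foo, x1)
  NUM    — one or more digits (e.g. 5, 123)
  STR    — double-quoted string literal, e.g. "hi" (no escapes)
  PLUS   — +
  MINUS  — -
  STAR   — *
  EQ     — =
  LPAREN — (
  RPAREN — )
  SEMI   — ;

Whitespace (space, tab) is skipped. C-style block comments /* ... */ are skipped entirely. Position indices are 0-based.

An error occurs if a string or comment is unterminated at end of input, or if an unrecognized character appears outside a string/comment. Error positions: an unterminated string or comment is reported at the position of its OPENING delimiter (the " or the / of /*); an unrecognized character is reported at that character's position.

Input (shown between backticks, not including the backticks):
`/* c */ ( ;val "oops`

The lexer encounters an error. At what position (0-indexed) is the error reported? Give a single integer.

Answer: 15

Derivation:
pos=0: enter COMMENT mode (saw '/*')
exit COMMENT mode (now at pos=7)
pos=8: emit LPAREN '('
pos=10: emit SEMI ';'
pos=11: emit ID 'val' (now at pos=14)
pos=15: enter STRING mode
pos=15: ERROR — unterminated string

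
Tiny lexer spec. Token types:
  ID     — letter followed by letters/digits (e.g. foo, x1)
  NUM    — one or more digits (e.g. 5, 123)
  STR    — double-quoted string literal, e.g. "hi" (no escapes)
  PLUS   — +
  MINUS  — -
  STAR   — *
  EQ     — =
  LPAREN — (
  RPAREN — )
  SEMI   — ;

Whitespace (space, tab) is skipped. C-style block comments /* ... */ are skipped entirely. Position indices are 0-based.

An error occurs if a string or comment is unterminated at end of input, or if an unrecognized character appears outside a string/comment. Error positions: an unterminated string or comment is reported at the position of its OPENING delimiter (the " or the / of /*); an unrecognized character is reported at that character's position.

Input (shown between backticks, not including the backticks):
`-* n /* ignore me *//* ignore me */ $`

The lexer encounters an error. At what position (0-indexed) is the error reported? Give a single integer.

pos=0: emit MINUS '-'
pos=1: emit STAR '*'
pos=3: emit ID 'n' (now at pos=4)
pos=5: enter COMMENT mode (saw '/*')
exit COMMENT mode (now at pos=20)
pos=20: enter COMMENT mode (saw '/*')
exit COMMENT mode (now at pos=35)
pos=36: ERROR — unrecognized char '$'

Answer: 36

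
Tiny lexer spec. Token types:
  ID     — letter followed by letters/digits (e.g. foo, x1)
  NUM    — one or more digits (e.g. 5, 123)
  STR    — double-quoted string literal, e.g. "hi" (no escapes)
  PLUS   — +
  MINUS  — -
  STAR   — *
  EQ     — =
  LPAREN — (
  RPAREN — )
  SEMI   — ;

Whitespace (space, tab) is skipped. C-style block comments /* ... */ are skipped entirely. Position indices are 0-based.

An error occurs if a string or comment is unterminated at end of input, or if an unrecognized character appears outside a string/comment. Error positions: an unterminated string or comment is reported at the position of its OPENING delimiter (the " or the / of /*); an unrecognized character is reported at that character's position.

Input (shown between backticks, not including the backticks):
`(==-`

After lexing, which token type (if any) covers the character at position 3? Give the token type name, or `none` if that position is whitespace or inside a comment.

Answer: MINUS

Derivation:
pos=0: emit LPAREN '('
pos=1: emit EQ '='
pos=2: emit EQ '='
pos=3: emit MINUS '-'
DONE. 4 tokens: [LPAREN, EQ, EQ, MINUS]
Position 3: char is '-' -> MINUS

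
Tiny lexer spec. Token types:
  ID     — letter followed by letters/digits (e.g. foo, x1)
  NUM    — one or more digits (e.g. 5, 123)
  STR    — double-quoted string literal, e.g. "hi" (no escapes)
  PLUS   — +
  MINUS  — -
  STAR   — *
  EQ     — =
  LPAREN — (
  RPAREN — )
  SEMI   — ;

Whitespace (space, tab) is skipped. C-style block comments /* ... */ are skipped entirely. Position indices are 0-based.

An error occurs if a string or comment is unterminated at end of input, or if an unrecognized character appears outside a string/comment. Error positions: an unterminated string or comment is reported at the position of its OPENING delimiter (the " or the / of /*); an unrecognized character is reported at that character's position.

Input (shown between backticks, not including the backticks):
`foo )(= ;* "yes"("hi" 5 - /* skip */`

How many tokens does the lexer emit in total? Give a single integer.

pos=0: emit ID 'foo' (now at pos=3)
pos=4: emit RPAREN ')'
pos=5: emit LPAREN '('
pos=6: emit EQ '='
pos=8: emit SEMI ';'
pos=9: emit STAR '*'
pos=11: enter STRING mode
pos=11: emit STR "yes" (now at pos=16)
pos=16: emit LPAREN '('
pos=17: enter STRING mode
pos=17: emit STR "hi" (now at pos=21)
pos=22: emit NUM '5' (now at pos=23)
pos=24: emit MINUS '-'
pos=26: enter COMMENT mode (saw '/*')
exit COMMENT mode (now at pos=36)
DONE. 11 tokens: [ID, RPAREN, LPAREN, EQ, SEMI, STAR, STR, LPAREN, STR, NUM, MINUS]

Answer: 11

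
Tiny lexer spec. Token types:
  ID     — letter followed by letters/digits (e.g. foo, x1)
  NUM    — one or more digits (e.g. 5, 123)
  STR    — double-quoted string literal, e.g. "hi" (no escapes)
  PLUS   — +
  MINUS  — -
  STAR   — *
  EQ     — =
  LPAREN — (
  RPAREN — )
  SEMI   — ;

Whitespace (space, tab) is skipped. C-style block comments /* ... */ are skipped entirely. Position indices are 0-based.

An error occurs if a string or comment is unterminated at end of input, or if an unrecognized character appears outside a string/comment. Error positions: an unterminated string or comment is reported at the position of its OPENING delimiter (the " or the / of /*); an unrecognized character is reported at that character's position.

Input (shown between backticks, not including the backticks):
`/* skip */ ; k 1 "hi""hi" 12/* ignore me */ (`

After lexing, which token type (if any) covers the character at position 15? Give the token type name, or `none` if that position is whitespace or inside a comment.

pos=0: enter COMMENT mode (saw '/*')
exit COMMENT mode (now at pos=10)
pos=11: emit SEMI ';'
pos=13: emit ID 'k' (now at pos=14)
pos=15: emit NUM '1' (now at pos=16)
pos=17: enter STRING mode
pos=17: emit STR "hi" (now at pos=21)
pos=21: enter STRING mode
pos=21: emit STR "hi" (now at pos=25)
pos=26: emit NUM '12' (now at pos=28)
pos=28: enter COMMENT mode (saw '/*')
exit COMMENT mode (now at pos=43)
pos=44: emit LPAREN '('
DONE. 7 tokens: [SEMI, ID, NUM, STR, STR, NUM, LPAREN]
Position 15: char is '1' -> NUM

Answer: NUM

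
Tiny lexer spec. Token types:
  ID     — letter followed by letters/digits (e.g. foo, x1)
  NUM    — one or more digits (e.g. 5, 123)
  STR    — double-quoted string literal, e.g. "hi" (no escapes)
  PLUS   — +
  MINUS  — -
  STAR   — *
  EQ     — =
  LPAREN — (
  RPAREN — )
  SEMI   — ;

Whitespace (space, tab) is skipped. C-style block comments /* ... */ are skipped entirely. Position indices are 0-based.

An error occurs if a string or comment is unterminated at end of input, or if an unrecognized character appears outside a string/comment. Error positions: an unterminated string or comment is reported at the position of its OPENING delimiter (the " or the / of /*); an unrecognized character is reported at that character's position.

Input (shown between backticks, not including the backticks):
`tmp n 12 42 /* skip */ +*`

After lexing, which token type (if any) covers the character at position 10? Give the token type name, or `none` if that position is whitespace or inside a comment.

Answer: NUM

Derivation:
pos=0: emit ID 'tmp' (now at pos=3)
pos=4: emit ID 'n' (now at pos=5)
pos=6: emit NUM '12' (now at pos=8)
pos=9: emit NUM '42' (now at pos=11)
pos=12: enter COMMENT mode (saw '/*')
exit COMMENT mode (now at pos=22)
pos=23: emit PLUS '+'
pos=24: emit STAR '*'
DONE. 6 tokens: [ID, ID, NUM, NUM, PLUS, STAR]
Position 10: char is '2' -> NUM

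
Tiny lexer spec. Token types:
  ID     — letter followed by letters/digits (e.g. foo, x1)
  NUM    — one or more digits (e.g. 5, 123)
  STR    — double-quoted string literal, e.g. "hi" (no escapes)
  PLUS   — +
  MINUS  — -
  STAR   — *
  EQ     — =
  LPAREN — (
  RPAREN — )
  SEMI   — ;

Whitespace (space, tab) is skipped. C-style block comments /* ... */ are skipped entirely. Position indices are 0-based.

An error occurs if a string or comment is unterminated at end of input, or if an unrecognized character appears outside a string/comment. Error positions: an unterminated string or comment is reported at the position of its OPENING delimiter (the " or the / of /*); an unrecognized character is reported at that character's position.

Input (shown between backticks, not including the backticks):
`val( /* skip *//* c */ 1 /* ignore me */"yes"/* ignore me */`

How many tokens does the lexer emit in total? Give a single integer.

Answer: 4

Derivation:
pos=0: emit ID 'val' (now at pos=3)
pos=3: emit LPAREN '('
pos=5: enter COMMENT mode (saw '/*')
exit COMMENT mode (now at pos=15)
pos=15: enter COMMENT mode (saw '/*')
exit COMMENT mode (now at pos=22)
pos=23: emit NUM '1' (now at pos=24)
pos=25: enter COMMENT mode (saw '/*')
exit COMMENT mode (now at pos=40)
pos=40: enter STRING mode
pos=40: emit STR "yes" (now at pos=45)
pos=45: enter COMMENT mode (saw '/*')
exit COMMENT mode (now at pos=60)
DONE. 4 tokens: [ID, LPAREN, NUM, STR]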